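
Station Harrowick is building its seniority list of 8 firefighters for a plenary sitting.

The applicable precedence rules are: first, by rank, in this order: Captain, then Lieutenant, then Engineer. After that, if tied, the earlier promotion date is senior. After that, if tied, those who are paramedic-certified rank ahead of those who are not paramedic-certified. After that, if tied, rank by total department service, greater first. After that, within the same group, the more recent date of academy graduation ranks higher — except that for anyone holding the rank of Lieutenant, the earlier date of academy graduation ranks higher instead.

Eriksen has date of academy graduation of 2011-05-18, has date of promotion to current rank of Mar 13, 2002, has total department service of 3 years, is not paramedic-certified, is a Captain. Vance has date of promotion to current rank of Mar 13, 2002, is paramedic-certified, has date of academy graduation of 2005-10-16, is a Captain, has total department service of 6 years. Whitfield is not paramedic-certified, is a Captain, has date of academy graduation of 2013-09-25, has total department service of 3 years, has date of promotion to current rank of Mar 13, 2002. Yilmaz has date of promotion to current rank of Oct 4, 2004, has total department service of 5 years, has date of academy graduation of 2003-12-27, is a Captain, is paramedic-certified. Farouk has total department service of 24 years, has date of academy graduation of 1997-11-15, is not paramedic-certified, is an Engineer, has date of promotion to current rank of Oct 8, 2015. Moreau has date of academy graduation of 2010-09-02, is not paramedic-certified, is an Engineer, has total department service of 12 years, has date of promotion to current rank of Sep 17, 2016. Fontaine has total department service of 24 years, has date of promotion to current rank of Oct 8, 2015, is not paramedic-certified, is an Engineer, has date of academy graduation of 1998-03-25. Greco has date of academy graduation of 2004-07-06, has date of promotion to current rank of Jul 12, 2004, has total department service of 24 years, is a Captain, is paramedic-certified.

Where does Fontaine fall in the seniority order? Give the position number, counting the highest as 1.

6

By rank: Vance, Whitfield, Eriksen, Greco and Yilmaz (Captain); then Fontaine, Farouk and Moreau (Engineer).
Among Vance, Whitfield, Eriksen, Greco and Yilmaz, by date of promotion to current rank (earlier first): Vance, Whitfield and Eriksen (Mar 13, 2002) before Greco (Jul 12, 2004) before Yilmaz (Oct 4, 2004).
Among Vance, Whitfield and Eriksen, paramedic-certified before not paramedic-certified: Vance (paramedic-certified) before Whitfield and Eriksen (not paramedic-certified).
Whitfield and Eriksen both have total department service 3 years, so the next rule applies.
Among Whitfield and Eriksen, by date of academy graduation (later first): Whitfield (2013-09-25) before Eriksen (2011-05-18).
Among Fontaine, Farouk and Moreau, by date of promotion to current rank (earlier first): Fontaine and Farouk (Oct 8, 2015) before Moreau (Sep 17, 2016).
Fontaine and Farouk are each not paramedic-certified, so the next rule applies.
Fontaine and Farouk both have total department service 24 years, so the next rule applies.
Among Fontaine and Farouk, by date of academy graduation (later first): Fontaine (1998-03-25) before Farouk (1997-11-15).
Order: Vance, Whitfield, Eriksen, Greco, Yilmaz, Fontaine, Farouk, Moreau. So position 6.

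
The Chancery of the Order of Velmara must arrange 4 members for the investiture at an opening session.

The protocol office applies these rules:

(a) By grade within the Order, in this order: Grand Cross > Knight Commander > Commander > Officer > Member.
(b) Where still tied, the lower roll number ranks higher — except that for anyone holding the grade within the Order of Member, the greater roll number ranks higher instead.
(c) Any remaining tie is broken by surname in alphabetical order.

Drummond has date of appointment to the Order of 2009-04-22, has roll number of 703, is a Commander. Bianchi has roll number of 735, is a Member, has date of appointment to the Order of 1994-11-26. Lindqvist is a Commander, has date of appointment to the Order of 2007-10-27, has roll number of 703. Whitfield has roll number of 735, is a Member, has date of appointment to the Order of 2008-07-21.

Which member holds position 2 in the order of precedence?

Lindqvist

By grade within the Order: Drummond and Lindqvist (Commander); then Bianchi and Whitfield (Member).
Drummond and Lindqvist both have roll number 703, so the next rule applies.
Among Drummond and Lindqvist, alphabetically by surname: Drummond before Lindqvist.
Bianchi and Whitfield both have roll number 735, so the next rule applies.
Among Bianchi and Whitfield, alphabetically by surname: Bianchi before Whitfield.
Order: Drummond, Lindqvist, Bianchi, Whitfield.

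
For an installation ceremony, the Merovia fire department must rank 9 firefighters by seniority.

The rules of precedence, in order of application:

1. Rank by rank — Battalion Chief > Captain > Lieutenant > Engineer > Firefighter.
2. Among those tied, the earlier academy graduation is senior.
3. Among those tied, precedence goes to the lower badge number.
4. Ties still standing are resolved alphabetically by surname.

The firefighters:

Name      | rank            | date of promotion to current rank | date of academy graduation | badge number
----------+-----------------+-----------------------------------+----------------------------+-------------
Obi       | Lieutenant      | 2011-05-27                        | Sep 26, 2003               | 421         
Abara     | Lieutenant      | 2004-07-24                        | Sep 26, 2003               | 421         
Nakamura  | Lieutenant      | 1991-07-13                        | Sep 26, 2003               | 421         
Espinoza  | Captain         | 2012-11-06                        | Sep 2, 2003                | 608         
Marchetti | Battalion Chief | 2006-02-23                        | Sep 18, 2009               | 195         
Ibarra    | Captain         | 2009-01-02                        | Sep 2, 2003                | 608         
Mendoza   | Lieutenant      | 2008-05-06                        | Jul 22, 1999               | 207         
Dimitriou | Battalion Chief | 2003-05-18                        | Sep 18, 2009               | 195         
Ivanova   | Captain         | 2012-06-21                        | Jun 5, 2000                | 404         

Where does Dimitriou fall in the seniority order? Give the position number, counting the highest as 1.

By rank: Dimitriou and Marchetti (Battalion Chief); then Ivanova, Espinoza and Ibarra (Captain); then Mendoza, Abara, Nakamura and Obi (Lieutenant).
Dimitriou and Marchetti both have date of academy graduation Sep 18, 2009, so the next rule applies.
Dimitriou and Marchetti both have badge number 195, so the next rule applies.
Among Dimitriou and Marchetti, alphabetically by surname: Dimitriou before Marchetti.
Among Ivanova, Espinoza and Ibarra, by date of academy graduation (earlier first): Ivanova (Jun 5, 2000) before Espinoza and Ibarra (Sep 2, 2003).
Espinoza and Ibarra both have badge number 608, so the next rule applies.
Among Espinoza and Ibarra, alphabetically by surname: Espinoza before Ibarra.
Among Mendoza, Abara, Nakamura and Obi, by date of academy graduation (earlier first): Mendoza (Jul 22, 1999) before Abara, Nakamura and Obi (Sep 26, 2003).
Abara, Nakamura and Obi all have badge number 421, so the next rule applies.
Among Abara, Nakamura and Obi, alphabetically by surname: Abara before Nakamura before Obi.
Order: Dimitriou, Marchetti, Ivanova, Espinoza, Ibarra, Mendoza, Abara, Nakamura, Obi. So position 1.

1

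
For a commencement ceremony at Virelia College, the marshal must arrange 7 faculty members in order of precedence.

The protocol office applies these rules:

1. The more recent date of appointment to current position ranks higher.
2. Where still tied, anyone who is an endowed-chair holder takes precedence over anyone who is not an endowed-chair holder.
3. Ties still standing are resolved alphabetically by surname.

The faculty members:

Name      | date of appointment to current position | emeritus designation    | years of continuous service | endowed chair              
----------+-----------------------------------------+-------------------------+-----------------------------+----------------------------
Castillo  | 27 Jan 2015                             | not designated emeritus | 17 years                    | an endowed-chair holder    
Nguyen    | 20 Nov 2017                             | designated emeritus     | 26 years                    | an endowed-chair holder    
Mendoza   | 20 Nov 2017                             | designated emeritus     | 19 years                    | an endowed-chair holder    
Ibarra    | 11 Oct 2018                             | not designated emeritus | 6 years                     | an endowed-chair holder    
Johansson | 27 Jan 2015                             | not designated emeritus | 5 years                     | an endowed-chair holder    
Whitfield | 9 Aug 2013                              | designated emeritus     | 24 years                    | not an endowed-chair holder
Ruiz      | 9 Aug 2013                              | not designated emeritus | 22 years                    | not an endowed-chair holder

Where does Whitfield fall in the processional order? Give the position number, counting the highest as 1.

7

By date of appointment to current position (later first): Ibarra (11 Oct 2018); then Mendoza and Nguyen (both 20 Nov 2017); then Castillo and Johansson (both 27 Jan 2015); then Ruiz and Whitfield (both 9 Aug 2013).
Mendoza and Nguyen are each an endowed-chair holder, so the next rule applies.
Among Mendoza and Nguyen, alphabetically by surname: Mendoza before Nguyen.
Castillo and Johansson are each an endowed-chair holder, so the next rule applies.
Among Castillo and Johansson, alphabetically by surname: Castillo before Johansson.
Ruiz and Whitfield are each not an endowed-chair holder, so the next rule applies.
Among Ruiz and Whitfield, alphabetically by surname: Ruiz before Whitfield.
Order: Ibarra, Mendoza, Nguyen, Castillo, Johansson, Ruiz, Whitfield. So position 7.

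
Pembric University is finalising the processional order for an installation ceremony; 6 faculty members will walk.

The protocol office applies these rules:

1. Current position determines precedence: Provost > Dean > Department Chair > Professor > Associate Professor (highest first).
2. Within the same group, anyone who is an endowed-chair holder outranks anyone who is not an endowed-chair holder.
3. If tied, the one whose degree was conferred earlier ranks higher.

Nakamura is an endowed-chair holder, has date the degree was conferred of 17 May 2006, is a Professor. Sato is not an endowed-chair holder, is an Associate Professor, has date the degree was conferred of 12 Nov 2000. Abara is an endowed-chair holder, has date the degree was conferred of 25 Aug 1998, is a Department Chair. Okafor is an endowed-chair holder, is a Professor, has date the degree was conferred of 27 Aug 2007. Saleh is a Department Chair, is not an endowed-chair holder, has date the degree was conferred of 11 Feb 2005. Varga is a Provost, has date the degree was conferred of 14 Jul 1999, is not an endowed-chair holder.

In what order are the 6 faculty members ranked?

By current position: Varga (Provost); then Abara and Saleh (Department Chair); then Nakamura and Okafor (Professor); then Sato (Associate Professor).
Among Abara and Saleh, an endowed-chair holder before not an endowed-chair holder: Abara (an endowed-chair holder) before Saleh (not an endowed-chair holder).
Nakamura and Okafor are each an endowed-chair holder, so the next rule applies.
Among Nakamura and Okafor, by date the degree was conferred (earlier first): Nakamura (17 May 2006) before Okafor (27 Aug 2007).
Full order: Varga, Abara, Saleh, Nakamura, Okafor, Sato.

Varga, Abara, Saleh, Nakamura, Okafor, Sato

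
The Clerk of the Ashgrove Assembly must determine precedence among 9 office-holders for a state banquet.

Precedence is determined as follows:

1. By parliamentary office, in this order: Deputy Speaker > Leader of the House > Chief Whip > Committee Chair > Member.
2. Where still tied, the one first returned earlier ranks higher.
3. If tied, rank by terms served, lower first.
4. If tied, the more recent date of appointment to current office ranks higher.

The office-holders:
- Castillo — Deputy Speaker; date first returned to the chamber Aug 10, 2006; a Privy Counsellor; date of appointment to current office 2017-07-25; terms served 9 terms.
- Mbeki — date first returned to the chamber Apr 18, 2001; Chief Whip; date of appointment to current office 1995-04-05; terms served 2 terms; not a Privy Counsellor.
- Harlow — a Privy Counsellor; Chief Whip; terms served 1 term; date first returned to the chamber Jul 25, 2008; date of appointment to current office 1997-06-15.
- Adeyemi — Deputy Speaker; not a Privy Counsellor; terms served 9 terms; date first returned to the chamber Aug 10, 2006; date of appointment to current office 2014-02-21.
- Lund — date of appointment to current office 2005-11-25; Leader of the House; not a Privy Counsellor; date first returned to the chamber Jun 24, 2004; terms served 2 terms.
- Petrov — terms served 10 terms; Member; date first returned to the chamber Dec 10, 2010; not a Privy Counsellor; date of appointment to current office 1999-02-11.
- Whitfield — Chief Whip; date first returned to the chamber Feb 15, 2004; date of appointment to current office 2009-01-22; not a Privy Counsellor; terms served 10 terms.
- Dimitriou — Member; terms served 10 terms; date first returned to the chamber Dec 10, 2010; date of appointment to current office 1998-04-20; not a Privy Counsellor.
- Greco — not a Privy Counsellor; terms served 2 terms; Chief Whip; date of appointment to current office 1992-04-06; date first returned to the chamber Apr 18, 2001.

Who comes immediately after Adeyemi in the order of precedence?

By parliamentary office: Castillo and Adeyemi (Deputy Speaker); then Lund (Leader of the House); then Mbeki, Greco, Whitfield and Harlow (Chief Whip); then Petrov and Dimitriou (Member).
Castillo and Adeyemi both have date first returned to the chamber Aug 10, 2006, so the next rule applies.
Castillo and Adeyemi both have terms served 9 terms, so the next rule applies.
Among Castillo and Adeyemi, by date of appointment to current office (later first): Castillo (2017-07-25) before Adeyemi (2014-02-21).
Among Mbeki, Greco, Whitfield and Harlow, by date first returned to the chamber (earlier first): Mbeki and Greco (Apr 18, 2001) before Whitfield (Feb 15, 2004) before Harlow (Jul 25, 2008).
Mbeki and Greco both have terms served 2 terms, so the next rule applies.
Among Mbeki and Greco, by date of appointment to current office (later first): Mbeki (1995-04-05) before Greco (1992-04-06).
Petrov and Dimitriou both have date first returned to the chamber Dec 10, 2010, so the next rule applies.
Petrov and Dimitriou both have terms served 10 terms, so the next rule applies.
Among Petrov and Dimitriou, by date of appointment to current office (later first): Petrov (1999-02-11) before Dimitriou (1998-04-20).
Order: Castillo, Adeyemi, Lund, Mbeki, Greco, Whitfield, Harlow, Petrov, Dimitriou.

Lund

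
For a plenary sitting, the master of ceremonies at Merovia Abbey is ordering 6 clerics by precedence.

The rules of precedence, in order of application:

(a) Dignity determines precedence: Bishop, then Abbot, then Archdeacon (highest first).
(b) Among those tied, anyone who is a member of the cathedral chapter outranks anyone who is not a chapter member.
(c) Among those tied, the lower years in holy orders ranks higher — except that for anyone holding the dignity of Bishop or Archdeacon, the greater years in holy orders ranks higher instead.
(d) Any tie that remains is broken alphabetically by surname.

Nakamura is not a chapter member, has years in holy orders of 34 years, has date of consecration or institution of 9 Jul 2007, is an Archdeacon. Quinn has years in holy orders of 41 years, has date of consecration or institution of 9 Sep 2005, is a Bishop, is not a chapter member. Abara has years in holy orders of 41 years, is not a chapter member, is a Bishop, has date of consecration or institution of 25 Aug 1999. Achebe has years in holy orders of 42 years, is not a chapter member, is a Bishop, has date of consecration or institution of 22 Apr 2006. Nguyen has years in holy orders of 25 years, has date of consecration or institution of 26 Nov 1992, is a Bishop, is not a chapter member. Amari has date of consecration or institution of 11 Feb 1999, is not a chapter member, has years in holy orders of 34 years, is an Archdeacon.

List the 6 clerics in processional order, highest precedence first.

By dignity: Achebe, Abara, Quinn and Nguyen (Bishop); then Amari and Nakamura (Archdeacon).
Achebe, Abara, Quinn and Nguyen are each not a chapter member, so the next rule applies.
Among Achebe, Abara, Quinn and Nguyen, by years in holy orders (higher first) (reversed rule for this group): Achebe (42 years) before Abara and Quinn (41 years) before Nguyen (25 years).
Among Abara and Quinn, alphabetically by surname: Abara before Quinn.
Amari and Nakamura are each not a chapter member, so the next rule applies.
Amari and Nakamura both have years in holy orders 34 years, so the next rule applies.
Among Amari and Nakamura, alphabetically by surname: Amari before Nakamura.
Full order: Achebe, Abara, Quinn, Nguyen, Amari, Nakamura.

Achebe, Abara, Quinn, Nguyen, Amari, Nakamura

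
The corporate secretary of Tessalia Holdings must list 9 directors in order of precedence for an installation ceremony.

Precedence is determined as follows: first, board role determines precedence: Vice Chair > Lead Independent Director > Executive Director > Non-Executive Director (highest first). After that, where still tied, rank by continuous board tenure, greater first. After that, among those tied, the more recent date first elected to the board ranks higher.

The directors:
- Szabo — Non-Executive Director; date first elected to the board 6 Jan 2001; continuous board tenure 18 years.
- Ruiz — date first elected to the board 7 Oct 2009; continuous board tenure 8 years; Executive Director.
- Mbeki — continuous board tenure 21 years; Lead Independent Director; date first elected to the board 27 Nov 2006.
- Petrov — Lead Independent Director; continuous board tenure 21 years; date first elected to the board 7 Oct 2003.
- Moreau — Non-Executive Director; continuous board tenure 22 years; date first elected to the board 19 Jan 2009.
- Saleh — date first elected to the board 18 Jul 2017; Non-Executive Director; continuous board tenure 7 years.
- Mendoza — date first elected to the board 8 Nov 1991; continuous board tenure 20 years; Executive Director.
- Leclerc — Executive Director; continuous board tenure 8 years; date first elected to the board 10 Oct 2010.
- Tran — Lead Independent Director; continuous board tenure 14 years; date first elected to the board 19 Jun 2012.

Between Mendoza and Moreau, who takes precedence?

Mendoza

By board role: Mbeki, Petrov and Tran (Lead Independent Director); then Mendoza, Leclerc and Ruiz (Executive Director); then Moreau, Szabo and Saleh (Non-Executive Director).
Among Mbeki, Petrov and Tran, by continuous board tenure (higher first): Mbeki and Petrov (21 years) before Tran (14 years).
Among Mbeki and Petrov, by date first elected to the board (later first): Mbeki (27 Nov 2006) before Petrov (7 Oct 2003).
Among Mendoza, Leclerc and Ruiz, by continuous board tenure (higher first): Mendoza (20 years) before Leclerc and Ruiz (8 years).
Among Leclerc and Ruiz, by date first elected to the board (later first): Leclerc (10 Oct 2010) before Ruiz (7 Oct 2009).
Among Moreau, Szabo and Saleh, by continuous board tenure (higher first): Moreau (22 years) before Szabo (18 years) before Saleh (7 years).
So Mendoza takes precedence.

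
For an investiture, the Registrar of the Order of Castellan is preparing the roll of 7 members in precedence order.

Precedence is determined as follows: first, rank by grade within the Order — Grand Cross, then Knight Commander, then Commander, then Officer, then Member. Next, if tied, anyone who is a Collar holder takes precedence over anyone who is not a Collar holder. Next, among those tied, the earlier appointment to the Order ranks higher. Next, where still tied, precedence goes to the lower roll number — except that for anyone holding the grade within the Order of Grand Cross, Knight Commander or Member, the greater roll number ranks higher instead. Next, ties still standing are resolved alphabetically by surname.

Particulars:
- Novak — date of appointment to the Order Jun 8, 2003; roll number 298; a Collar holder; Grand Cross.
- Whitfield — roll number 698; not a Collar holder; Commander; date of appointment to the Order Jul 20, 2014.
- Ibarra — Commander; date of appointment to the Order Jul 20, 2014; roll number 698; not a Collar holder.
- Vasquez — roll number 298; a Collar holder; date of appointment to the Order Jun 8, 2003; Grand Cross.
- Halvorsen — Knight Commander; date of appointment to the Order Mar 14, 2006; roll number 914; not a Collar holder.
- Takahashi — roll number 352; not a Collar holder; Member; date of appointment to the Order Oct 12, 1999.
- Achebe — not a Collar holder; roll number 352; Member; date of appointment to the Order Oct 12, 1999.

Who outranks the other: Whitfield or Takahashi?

By grade within the Order: Novak and Vasquez (Grand Cross); then Halvorsen (Knight Commander); then Ibarra and Whitfield (Commander); then Achebe and Takahashi (Member).
Novak and Vasquez are each a Collar holder, so the next rule applies.
Novak and Vasquez both have date of appointment to the Order Jun 8, 2003, so the next rule applies.
Novak and Vasquez both have roll number 298, so the next rule applies.
Among Novak and Vasquez, alphabetically by surname: Novak before Vasquez.
Ibarra and Whitfield are each not a Collar holder, so the next rule applies.
Ibarra and Whitfield both have date of appointment to the Order Jul 20, 2014, so the next rule applies.
Ibarra and Whitfield both have roll number 698, so the next rule applies.
Among Ibarra and Whitfield, alphabetically by surname: Ibarra before Whitfield.
Achebe and Takahashi are each not a Collar holder, so the next rule applies.
Achebe and Takahashi both have date of appointment to the Order Oct 12, 1999, so the next rule applies.
Achebe and Takahashi both have roll number 352, so the next rule applies.
Among Achebe and Takahashi, alphabetically by surname: Achebe before Takahashi.
So Whitfield takes precedence.

Whitfield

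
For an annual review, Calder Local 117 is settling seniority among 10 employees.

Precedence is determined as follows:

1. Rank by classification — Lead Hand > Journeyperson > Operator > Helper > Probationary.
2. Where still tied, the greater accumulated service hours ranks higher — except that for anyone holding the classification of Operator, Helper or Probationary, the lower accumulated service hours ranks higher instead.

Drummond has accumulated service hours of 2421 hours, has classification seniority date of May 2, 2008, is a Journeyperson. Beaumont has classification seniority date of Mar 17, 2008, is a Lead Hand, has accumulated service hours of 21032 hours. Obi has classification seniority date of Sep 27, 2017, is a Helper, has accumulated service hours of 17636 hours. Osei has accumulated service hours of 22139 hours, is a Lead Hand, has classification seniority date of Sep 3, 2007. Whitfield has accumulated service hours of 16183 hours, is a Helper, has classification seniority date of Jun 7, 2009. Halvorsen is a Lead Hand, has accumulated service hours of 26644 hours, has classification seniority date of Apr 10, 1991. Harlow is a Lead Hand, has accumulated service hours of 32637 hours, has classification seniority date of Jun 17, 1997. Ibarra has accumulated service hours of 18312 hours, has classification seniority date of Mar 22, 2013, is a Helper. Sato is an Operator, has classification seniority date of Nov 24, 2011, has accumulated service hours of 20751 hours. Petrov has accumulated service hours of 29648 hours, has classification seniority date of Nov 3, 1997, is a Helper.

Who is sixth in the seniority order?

By classification: Harlow, Halvorsen, Osei and Beaumont (Lead Hand); then Drummond (Journeyperson); then Sato (Operator); then Whitfield, Obi, Ibarra and Petrov (Helper).
Among Harlow, Halvorsen, Osei and Beaumont, by accumulated service hours (higher first): Harlow (32637 hours) before Halvorsen (26644 hours) before Osei (22139 hours) before Beaumont (21032 hours).
Among Whitfield, Obi, Ibarra and Petrov, by accumulated service hours (lower first) (reversed rule for this group): Whitfield (16183 hours) before Obi (17636 hours) before Ibarra (18312 hours) before Petrov (29648 hours).
Order: Harlow, Halvorsen, Osei, Beaumont, Drummond, Sato, Whitfield, Obi, Ibarra, Petrov.

Sato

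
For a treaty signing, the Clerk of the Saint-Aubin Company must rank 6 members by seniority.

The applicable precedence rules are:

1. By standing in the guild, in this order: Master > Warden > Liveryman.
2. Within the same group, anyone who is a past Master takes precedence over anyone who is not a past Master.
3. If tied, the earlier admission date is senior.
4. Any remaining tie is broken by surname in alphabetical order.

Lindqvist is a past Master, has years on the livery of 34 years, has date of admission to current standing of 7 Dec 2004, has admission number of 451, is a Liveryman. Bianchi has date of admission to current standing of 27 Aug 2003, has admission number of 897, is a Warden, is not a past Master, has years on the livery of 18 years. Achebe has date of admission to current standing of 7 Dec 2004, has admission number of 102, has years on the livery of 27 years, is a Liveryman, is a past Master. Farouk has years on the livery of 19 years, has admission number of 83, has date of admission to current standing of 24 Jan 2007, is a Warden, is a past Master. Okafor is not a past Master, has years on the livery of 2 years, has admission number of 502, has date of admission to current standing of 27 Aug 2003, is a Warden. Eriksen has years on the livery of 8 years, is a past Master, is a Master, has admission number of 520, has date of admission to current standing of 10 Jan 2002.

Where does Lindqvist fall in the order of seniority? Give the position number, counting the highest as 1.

By standing in the guild: Eriksen (Master); then Farouk, Bianchi and Okafor (Warden); then Achebe and Lindqvist (Liveryman).
Among Farouk, Bianchi and Okafor, a past Master before not a past Master: Farouk (a past Master) before Bianchi and Okafor (not a past Master).
Bianchi and Okafor both have date of admission to current standing 27 Aug 2003, so the next rule applies.
Among Bianchi and Okafor, alphabetically by surname: Bianchi before Okafor.
Achebe and Lindqvist are each a past Master, so the next rule applies.
Achebe and Lindqvist both have date of admission to current standing 7 Dec 2004, so the next rule applies.
Among Achebe and Lindqvist, alphabetically by surname: Achebe before Lindqvist.
Order: Eriksen, Farouk, Bianchi, Okafor, Achebe, Lindqvist. So position 6.

6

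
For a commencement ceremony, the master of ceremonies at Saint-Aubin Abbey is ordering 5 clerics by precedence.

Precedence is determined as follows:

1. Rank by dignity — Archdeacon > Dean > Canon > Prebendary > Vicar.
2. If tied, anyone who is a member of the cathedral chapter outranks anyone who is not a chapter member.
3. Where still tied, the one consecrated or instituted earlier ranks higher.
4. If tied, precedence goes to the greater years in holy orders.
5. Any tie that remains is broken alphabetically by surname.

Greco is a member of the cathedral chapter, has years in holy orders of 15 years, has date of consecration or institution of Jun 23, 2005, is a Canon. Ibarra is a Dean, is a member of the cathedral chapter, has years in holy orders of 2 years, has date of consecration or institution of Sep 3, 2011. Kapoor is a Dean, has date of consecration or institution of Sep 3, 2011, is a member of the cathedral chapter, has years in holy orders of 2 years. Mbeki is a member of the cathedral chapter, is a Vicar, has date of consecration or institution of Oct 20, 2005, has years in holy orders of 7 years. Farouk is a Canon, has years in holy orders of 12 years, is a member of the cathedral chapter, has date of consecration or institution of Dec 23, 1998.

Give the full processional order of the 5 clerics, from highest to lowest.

Ibarra, Kapoor, Farouk, Greco, Mbeki

By dignity: Ibarra and Kapoor (Dean); then Farouk and Greco (Canon); then Mbeki (Vicar).
Ibarra and Kapoor are each a member of the cathedral chapter, so the next rule applies.
Ibarra and Kapoor both have date of consecration or institution Sep 3, 2011, so the next rule applies.
Ibarra and Kapoor both have years in holy orders 2 years, so the next rule applies.
Among Ibarra and Kapoor, alphabetically by surname: Ibarra before Kapoor.
Farouk and Greco are each a member of the cathedral chapter, so the next rule applies.
Among Farouk and Greco, by date of consecration or institution (earlier first): Farouk (Dec 23, 1998) before Greco (Jun 23, 2005).
Full order: Ibarra, Kapoor, Farouk, Greco, Mbeki.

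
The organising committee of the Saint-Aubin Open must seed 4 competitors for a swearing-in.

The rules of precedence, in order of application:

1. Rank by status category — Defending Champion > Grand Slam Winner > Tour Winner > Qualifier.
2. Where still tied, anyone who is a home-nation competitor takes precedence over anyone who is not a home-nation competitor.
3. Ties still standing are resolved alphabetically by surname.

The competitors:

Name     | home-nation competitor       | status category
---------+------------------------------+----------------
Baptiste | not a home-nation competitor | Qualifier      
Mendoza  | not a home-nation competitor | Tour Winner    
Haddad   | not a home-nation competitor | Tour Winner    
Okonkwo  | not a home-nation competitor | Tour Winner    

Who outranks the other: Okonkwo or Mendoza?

Mendoza

By status category: Haddad, Mendoza and Okonkwo (Tour Winner); then Baptiste (Qualifier).
Haddad, Mendoza and Okonkwo are each not a home-nation competitor, so the next rule applies.
Among Haddad, Mendoza and Okonkwo, alphabetically by surname: Haddad before Mendoza before Okonkwo.
So Mendoza takes precedence.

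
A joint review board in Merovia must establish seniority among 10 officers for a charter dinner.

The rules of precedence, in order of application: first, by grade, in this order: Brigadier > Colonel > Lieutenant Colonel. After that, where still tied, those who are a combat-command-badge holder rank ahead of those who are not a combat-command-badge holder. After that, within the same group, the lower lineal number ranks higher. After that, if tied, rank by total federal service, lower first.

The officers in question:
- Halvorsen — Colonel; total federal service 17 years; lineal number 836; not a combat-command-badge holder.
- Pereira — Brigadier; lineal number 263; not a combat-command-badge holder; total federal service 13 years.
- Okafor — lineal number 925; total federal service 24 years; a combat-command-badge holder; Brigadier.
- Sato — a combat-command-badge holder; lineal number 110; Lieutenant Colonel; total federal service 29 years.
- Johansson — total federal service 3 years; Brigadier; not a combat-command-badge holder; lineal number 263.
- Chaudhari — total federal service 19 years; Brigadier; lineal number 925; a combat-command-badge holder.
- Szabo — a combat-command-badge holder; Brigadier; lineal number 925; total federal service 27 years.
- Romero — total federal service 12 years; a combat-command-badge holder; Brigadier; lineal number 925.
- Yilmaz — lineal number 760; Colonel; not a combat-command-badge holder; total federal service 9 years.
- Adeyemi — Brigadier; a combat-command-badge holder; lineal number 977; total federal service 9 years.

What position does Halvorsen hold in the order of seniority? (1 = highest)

By grade: Romero, Chaudhari, Okafor, Szabo, Adeyemi, Johansson and Pereira (Brigadier); then Yilmaz and Halvorsen (Colonel); then Sato (Lieutenant Colonel).
Among Romero, Chaudhari, Okafor, Szabo, Adeyemi, Johansson and Pereira, a combat-command-badge holder before not a combat-command-badge holder: Romero, Chaudhari, Okafor, Szabo and Adeyemi (a combat-command-badge holder) before Johansson and Pereira (not a combat-command-badge holder).
Among Romero, Chaudhari, Okafor, Szabo and Adeyemi, by lineal number (lower first): Romero, Chaudhari, Okafor and Szabo (925) before Adeyemi (977).
Among Romero, Chaudhari, Okafor and Szabo, by total federal service (lower first): Romero (12 years) before Chaudhari (19 years) before Okafor (24 years) before Szabo (27 years).
Johansson and Pereira both have lineal number 263, so the next rule applies.
Among Johansson and Pereira, by total federal service (lower first): Johansson (3 years) before Pereira (13 years).
Yilmaz and Halvorsen are each not a combat-command-badge holder, so the next rule applies.
Among Yilmaz and Halvorsen, by lineal number (lower first): Yilmaz (760) before Halvorsen (836).
Order: Romero, Chaudhari, Okafor, Szabo, Adeyemi, Johansson, Pereira, Yilmaz, Halvorsen, Sato. So position 9.

9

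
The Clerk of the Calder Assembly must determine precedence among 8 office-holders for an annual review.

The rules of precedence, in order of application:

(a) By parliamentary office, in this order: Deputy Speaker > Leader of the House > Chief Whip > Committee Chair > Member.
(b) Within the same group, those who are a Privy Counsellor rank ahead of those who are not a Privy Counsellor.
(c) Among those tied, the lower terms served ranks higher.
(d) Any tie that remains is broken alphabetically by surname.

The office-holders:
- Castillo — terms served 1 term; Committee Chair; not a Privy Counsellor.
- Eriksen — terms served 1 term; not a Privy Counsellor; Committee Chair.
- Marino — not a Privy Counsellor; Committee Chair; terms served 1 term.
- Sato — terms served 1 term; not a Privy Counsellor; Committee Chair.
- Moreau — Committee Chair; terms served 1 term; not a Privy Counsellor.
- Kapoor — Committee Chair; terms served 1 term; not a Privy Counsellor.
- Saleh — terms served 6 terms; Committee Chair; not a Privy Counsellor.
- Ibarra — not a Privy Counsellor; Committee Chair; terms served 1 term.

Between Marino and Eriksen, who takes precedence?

By parliamentary office: Castillo, Eriksen, Ibarra, Kapoor, Marino, Moreau, Sato and Saleh (Committee Chair).
Castillo, Eriksen, Ibarra, Kapoor, Marino, Moreau, Sato and Saleh are each not a Privy Counsellor, so the next rule applies.
Among Castillo, Eriksen, Ibarra, Kapoor, Marino, Moreau, Sato and Saleh, by terms served (lower first): Castillo, Eriksen, Ibarra, Kapoor, Marino, Moreau and Sato (1 term) before Saleh (6 terms).
Among Castillo, Eriksen, Ibarra, Kapoor, Marino, Moreau and Sato, alphabetically by surname: Castillo before Eriksen before Ibarra before Kapoor before Marino before Moreau before Sato.
So Eriksen takes precedence.

Eriksen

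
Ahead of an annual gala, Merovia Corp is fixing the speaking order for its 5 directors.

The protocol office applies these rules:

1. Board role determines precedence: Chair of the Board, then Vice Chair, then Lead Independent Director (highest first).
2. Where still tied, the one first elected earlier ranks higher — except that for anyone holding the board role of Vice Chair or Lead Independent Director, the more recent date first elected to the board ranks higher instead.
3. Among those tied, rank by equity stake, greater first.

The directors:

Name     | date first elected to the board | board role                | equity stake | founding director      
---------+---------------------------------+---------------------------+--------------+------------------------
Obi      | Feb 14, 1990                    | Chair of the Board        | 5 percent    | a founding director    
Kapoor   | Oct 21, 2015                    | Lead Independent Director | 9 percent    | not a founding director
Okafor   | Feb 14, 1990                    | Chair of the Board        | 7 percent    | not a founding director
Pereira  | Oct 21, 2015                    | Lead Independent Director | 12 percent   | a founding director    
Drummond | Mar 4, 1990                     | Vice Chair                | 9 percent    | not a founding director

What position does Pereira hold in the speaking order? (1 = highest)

4

By board role: Okafor and Obi (Chair of the Board); then Drummond (Vice Chair); then Pereira and Kapoor (Lead Independent Director).
Okafor and Obi both have date first elected to the board Feb 14, 1990, so the next rule applies.
Among Okafor and Obi, by equity stake (higher first): Okafor (7 percent) before Obi (5 percent).
Pereira and Kapoor both have date first elected to the board Oct 21, 2015, so the next rule applies.
Among Pereira and Kapoor, by equity stake (higher first): Pereira (12 percent) before Kapoor (9 percent).
Order: Okafor, Obi, Drummond, Pereira, Kapoor. So position 4.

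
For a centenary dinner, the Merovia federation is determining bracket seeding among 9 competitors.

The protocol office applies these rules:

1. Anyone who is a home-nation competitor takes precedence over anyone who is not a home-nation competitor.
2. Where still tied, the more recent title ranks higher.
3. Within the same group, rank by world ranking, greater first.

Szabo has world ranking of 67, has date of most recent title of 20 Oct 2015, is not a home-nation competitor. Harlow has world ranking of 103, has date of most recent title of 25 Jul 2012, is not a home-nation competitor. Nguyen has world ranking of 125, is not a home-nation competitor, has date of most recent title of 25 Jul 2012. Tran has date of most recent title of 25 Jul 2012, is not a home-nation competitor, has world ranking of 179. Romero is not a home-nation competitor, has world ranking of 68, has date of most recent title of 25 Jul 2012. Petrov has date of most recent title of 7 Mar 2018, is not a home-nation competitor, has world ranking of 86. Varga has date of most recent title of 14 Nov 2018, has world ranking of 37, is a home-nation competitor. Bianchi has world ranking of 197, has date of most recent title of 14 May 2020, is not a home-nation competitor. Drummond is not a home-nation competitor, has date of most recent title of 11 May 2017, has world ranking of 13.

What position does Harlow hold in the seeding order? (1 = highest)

By the first rule: Varga (a home-nation competitor); then Bianchi, Petrov, Drummond, Szabo, Tran, Nguyen, Harlow and Romero (each not a home-nation competitor).
Among Bianchi, Petrov, Drummond, Szabo, Tran, Nguyen, Harlow and Romero, by date of most recent title (later first): Bianchi (14 May 2020) before Petrov (7 Mar 2018) before Drummond (11 May 2017) before Szabo (20 Oct 2015) before Tran, Nguyen, Harlow and Romero (25 Jul 2012).
Among Tran, Nguyen, Harlow and Romero, by world ranking (higher first): Tran (179) before Nguyen (125) before Harlow (103) before Romero (68).
Order: Varga, Bianchi, Petrov, Drummond, Szabo, Tran, Nguyen, Harlow, Romero. So position 8.

8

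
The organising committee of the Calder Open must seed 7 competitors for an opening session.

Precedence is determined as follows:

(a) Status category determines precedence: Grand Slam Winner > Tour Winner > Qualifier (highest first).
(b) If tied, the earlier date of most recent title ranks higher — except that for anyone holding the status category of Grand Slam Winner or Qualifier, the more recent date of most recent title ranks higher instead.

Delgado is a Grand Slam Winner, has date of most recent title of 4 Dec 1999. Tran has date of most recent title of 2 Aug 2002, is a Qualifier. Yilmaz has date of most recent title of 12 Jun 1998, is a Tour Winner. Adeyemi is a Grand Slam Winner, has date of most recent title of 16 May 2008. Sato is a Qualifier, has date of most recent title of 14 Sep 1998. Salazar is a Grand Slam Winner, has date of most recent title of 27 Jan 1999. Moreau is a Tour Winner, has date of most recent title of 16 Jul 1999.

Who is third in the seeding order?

By status category: Adeyemi, Delgado and Salazar (Grand Slam Winner); then Yilmaz and Moreau (Tour Winner); then Tran and Sato (Qualifier).
Among Adeyemi, Delgado and Salazar, by date of most recent title (later first) (reversed rule for this group): Adeyemi (16 May 2008) before Delgado (4 Dec 1999) before Salazar (27 Jan 1999).
Among Yilmaz and Moreau, by date of most recent title (earlier first): Yilmaz (12 Jun 1998) before Moreau (16 Jul 1999).
Among Tran and Sato, by date of most recent title (later first) (reversed rule for this group): Tran (2 Aug 2002) before Sato (14 Sep 1998).
Order: Adeyemi, Delgado, Salazar, Yilmaz, Moreau, Tran, Sato.

Salazar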